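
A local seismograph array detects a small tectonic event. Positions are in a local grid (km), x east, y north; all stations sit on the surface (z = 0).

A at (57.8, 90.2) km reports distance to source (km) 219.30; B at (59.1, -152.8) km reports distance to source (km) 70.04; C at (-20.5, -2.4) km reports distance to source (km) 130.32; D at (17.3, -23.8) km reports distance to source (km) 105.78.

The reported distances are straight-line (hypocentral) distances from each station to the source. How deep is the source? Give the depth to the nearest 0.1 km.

z ≈ 43.0 km

Each station gives a sphere (x−x_i)² + (y−y_i)² + z² = d_i² (stations at z=0).
Subtracting the A sphere from B and C: z² cancels, leaving linear equations in x and y:
2.6 x − 486.0 y = 58550.66
-156.6 x − 185.2 y = 20058.32
Solving: x ≈ 14.300, y ≈ -120.398 km (keep extra digits for the depth step; rounded: 14.3, -120.4).
Then from the A sphere: z² = 219.30² − (x − 57.8)² − (y − 90.2)² with x = 14.300, y = -120.398, so z ≈ 42.997 ≈ 43.0 km.
Check against D (with the unrounded solution): distance 105.78 ≈ 105.78 km. ✓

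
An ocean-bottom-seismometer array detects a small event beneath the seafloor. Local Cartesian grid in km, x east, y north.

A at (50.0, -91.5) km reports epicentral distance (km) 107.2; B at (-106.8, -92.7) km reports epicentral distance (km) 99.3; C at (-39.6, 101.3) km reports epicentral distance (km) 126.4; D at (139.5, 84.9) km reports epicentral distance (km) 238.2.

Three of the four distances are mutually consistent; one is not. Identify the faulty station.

Solve using three stations at a time. Using A, B, C (subtract circle equations pairwise → linear system) gives (x, y) ≈ (-34.1, -25.0).
Distances from that point to each station vs reported:
  A: calculated 107.2 vs reported 107.2 → residual 0.0 km
  B: calculated 99.3 vs reported 99.3 → residual 0.0 km
  C: calculated 126.4 vs reported 126.4 → residual 0.0 km
  D: calculated 205.5 vs reported 238.2 → residual 32.7 km
A, B, C are mutually consistent (residuals ≈ 0); D is off by 32.7 km.

D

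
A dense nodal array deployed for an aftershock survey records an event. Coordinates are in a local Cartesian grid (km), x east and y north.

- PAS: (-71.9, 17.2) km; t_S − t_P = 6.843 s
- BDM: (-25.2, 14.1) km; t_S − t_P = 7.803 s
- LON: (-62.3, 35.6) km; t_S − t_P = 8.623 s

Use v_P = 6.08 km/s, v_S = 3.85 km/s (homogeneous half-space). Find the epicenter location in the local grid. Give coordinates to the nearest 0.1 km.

Distance from S−P lag: d = Δt · v_P v_S / (v_P − v_S) = Δt · (6.08·3.85)/(6.08−3.85) ≈ 10.4969·Δt.
So d_PAS = 71.83, d_BDM = 81.91, d_LON = 90.51 km.
Circle about each station: (x + 71.9)² + (y − 17.2)² = 71.83²; (x + 25.2)² + (y − 14.1)² = 81.91²; (x + 62.3)² + (y − 35.6)² = 90.51².
Subtracting the PAS equation from the BDM and LON equations removes the quadratic terms:
93.4 x − 6.2 y = -6181.30
19.2 x + 36.8 y = -3349.31
Solving the 2×2 system: x ≈ -69.8, y ≈ -54.6 km.

(-69.8, -54.6)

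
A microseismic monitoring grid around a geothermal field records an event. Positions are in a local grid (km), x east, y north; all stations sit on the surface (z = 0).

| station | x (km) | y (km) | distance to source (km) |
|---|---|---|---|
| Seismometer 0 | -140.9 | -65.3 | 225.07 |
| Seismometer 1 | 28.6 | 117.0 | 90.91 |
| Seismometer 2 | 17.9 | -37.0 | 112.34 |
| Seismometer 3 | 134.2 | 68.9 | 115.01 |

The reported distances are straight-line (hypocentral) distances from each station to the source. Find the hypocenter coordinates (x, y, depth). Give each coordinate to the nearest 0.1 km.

(39.7, 53.0, 63.6)

Each station gives a sphere (x−x_i)² + (y−y_i)² + z² = d_i² (stations at z=0).
Subtracting the Seismometer 0 sphere from Seismometer 1 and Seismometer 2: z² cancels, leaving linear equations in x and y:
339.0 x + 364.6 y = 32781.94
317.6 x + 56.6 y = 15608.74
Solving: x ≈ 39.701, y ≈ 52.999 km (keep extra digits for the depth step; rounded: 39.7, 53.0).
Then from the Seismometer 0 sphere: z² = 225.07² − (x + 140.9)² − (y + 65.3)² with x = 39.701, y = 52.999, so z ≈ 63.601 ≈ 63.6 km.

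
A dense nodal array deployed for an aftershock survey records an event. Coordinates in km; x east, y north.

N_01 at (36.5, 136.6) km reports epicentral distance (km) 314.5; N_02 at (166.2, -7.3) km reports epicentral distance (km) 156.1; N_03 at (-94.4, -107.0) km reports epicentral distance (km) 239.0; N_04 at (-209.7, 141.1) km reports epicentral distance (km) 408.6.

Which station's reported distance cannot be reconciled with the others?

Solve using three stations at a time. Using N_01, N_02, N_03 (subtract circle equations pairwise → linear system) gives (x, y) ≈ (138.4, -160.9).
Distances from that point to each station vs reported:
  N_01: calculated 314.5 vs reported 314.5 → residual 0.0 km
  N_02: calculated 156.1 vs reported 156.1 → residual 0.0 km
  N_03: calculated 239.0 vs reported 239.0 → residual 0.0 km
  N_04: calculated 460.9 vs reported 408.6 → residual 52.3 km
N_01, N_02, N_03 are mutually consistent (residuals ≈ 0); N_04 is off by 52.3 km.

N_04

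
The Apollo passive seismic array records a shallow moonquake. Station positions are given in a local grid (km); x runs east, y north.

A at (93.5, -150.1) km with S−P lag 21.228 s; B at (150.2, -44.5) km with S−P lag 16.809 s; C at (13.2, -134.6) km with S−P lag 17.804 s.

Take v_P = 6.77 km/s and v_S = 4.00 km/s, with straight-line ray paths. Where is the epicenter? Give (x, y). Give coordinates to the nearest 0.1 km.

Distance from S−P lag: d = Δt · v_P v_S / (v_P − v_S) = Δt · (6.77·4.00)/(6.77−4.00) ≈ 9.7762·Δt.
So d_A = 207.53, d_B = 164.33, d_C = 174.05 km.
Circle about each station: (x − 93.5)² + (y + 150.1)² = 207.53²; (x − 150.2)² + (y + 44.5)² = 164.33²; (x − 13.2)² + (y + 134.6)² = 174.05².
Subtracting the A equation from the B and C equations removes the quadratic terms:
113.4 x + 211.2 y = 9332.38
-160.6 x + 31.0 y = -205.56
Solving the 2×2 system: x ≈ 8.9, y ≈ 39.4 km.

8.9 km east, 39.4 km north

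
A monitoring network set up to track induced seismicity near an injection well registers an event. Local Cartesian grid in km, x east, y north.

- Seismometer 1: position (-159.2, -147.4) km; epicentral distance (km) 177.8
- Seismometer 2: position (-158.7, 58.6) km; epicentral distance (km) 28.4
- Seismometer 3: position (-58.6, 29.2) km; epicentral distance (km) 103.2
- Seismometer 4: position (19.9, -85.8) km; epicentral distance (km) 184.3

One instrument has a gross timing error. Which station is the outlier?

Solve using three stations at a time. Using Seismometer 1, Seismometer 2, Seismometer 3 (subtract circle equations pairwise → linear system) gives (x, y) ≈ (-161.8, 30.4).
Distances from that point to each station vs reported:
  Seismometer 1: calculated 177.8 vs reported 177.8 → residual 0.0 km
  Seismometer 2: calculated 28.4 vs reported 28.4 → residual 0.0 km
  Seismometer 3: calculated 103.2 vs reported 103.2 → residual 0.0 km
  Seismometer 4: calculated 215.7 vs reported 184.3 → residual 31.4 km
Seismometer 1, Seismometer 2, Seismometer 3 are mutually consistent (residuals ≈ 0); Seismometer 4 is off by 31.4 km.

Seismometer 4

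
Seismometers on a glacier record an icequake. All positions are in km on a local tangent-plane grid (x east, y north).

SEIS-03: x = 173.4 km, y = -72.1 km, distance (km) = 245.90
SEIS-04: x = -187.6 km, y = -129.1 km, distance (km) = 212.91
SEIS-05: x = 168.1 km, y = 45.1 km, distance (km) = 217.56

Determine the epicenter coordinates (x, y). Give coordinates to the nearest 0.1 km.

-49.1 km east, 32.6 km north

Circle about each station: (x − 173.4)² + (y + 72.1)² = 245.90²; (x + 187.6)² + (y + 129.1)² = 212.91²; (x − 168.1)² + (y − 45.1)² = 217.56².
Subtracting the SEIS-03 equation from the SEIS-04 and SEIS-05 equations removes the quadratic terms:
-722.0 x − 114.0 y = 31730.74
-10.6 x + 234.4 y = 8160.11
Solving the 2×2 system: x ≈ -49.1, y ≈ 32.6 km.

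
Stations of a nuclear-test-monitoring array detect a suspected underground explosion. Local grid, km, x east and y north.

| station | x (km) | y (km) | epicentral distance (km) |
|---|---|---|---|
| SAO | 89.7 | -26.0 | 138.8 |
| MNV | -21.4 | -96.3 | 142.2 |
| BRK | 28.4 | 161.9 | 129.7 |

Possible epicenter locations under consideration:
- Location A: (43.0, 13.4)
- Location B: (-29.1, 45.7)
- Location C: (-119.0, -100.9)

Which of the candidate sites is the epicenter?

Location B

For each candidate, compare |candidate − station| to the reported distance:
Location A: residuals SAO 77.7, MNV 15.0, BRK 19.5 → max 77.7 km
Location B: residuals SAO 0.0, MNV 0.0, BRK 0.1 → max 0.1 km
Location C: residuals SAO 82.9, MNV 44.5, BRK 171.6 → max 171.6 km
Only Location B has all residuals ≈ 0.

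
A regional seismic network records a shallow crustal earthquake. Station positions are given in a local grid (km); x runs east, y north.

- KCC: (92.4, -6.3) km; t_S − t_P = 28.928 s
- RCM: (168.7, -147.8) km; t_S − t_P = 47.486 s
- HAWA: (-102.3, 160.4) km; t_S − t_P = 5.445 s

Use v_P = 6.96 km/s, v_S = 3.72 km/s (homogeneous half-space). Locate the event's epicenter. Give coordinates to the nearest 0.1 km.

Distance from S−P lag: d = Δt · v_P v_S / (v_P − v_S) = Δt · (6.96·3.72)/(6.96−3.72) ≈ 7.9911·Δt.
So d_KCC = 231.17, d_RCM = 379.47, d_HAWA = 43.51 km.
Circle about each station: (x − 92.4)² + (y + 6.3)² = 231.17²; (x − 168.7)² + (y + 147.8)² = 379.47²; (x + 102.3)² + (y − 160.4)² = 43.51².
Subtracting the KCC equation from the RCM and HAWA equations removes the quadratic terms:
152.6 x − 283.0 y = -48830.83
-389.4 x + 333.4 y = 79162.45
Solving the 2×2 system: x ≈ -103.2, y ≈ 116.9 km.
Check against KCC (with the unrounded x, y): √((x − 92.4)²+(y + 6.3)²) = 231.17 ≈ 231.17 km. ✓

-103.2 km east, 116.9 km north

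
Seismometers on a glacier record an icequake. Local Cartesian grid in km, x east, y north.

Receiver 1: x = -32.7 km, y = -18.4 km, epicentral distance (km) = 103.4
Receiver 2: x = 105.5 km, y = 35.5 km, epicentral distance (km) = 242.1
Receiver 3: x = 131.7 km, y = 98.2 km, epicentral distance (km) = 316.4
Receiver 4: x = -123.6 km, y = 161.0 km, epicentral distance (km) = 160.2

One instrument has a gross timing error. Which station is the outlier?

Receiver 3

Solve using three stations at a time. Using Receiver 1, Receiver 2, Receiver 4 (subtract circle equations pairwise → linear system) gives (x, y) ≈ (-134.1, 1.2).
Distances from that point to each station vs reported:
  Receiver 1: calculated 103.3 vs reported 103.4 → residual 0.1 km
  Receiver 2: calculated 242.1 vs reported 242.1 → residual 0.0 km
  Receiver 3: calculated 283.0 vs reported 316.4 → residual 33.4 km
  Receiver 4: calculated 160.1 vs reported 160.2 → residual 0.1 km
Receiver 1, Receiver 2, Receiver 4 are mutually consistent (residuals ≈ 0); Receiver 3 is off by 33.4 km.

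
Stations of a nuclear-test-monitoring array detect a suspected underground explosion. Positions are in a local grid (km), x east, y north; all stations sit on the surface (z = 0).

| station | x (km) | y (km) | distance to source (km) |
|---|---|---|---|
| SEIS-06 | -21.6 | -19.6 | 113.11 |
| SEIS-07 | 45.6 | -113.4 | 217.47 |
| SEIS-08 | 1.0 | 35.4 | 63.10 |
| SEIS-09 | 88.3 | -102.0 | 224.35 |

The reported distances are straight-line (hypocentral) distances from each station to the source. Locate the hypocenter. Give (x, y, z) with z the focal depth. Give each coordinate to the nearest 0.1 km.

x ≈ -22.2 km, y ≈ 92.9 km, depth ≈ 11.7 km

Each station gives a sphere (x−x_i)² + (y−y_i)² + z² = d_i² (stations at z=0).
Subtracting the SEIS-06 sphere from SEIS-07 and SEIS-08: z² cancels, leaving linear equations in x and y:
134.4 x − 187.6 y = -20411.13
45.2 x + 110.0 y = 9215.70
Solving: x ≈ -22.196, y ≈ 92.900 km (keep extra digits for the depth step; rounded: -22.2, 92.9).
Then from the SEIS-06 sphere: z² = 113.11² − (x + 21.6)² − (y + 19.6)² with x = -22.196, y = 92.900, so z ≈ 11.716 ≈ 11.7 km.
Check against SEIS-09 (with the unrounded solution): distance 224.35 ≈ 224.35 km. ✓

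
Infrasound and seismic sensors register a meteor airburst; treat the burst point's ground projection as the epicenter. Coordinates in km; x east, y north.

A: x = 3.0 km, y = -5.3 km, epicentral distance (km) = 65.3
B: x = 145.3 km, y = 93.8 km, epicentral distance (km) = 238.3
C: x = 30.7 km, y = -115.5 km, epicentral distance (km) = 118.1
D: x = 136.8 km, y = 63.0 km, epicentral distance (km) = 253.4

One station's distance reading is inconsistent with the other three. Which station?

Solve using three stations at a time. Using A, B, C (subtract circle equations pairwise → linear system) gives (x, y) ≈ (-55.5, -34.6).
Distances from that point to each station vs reported:
  A: calculated 65.4 vs reported 65.3 → residual 0.1 km
  B: calculated 238.3 vs reported 238.3 → residual 0.0 km
  C: calculated 118.2 vs reported 118.1 → residual 0.1 km
  D: calculated 215.6 vs reported 253.4 → residual 37.8 km
A, B, C are mutually consistent (residuals ≈ 0); D is off by 37.8 km.

D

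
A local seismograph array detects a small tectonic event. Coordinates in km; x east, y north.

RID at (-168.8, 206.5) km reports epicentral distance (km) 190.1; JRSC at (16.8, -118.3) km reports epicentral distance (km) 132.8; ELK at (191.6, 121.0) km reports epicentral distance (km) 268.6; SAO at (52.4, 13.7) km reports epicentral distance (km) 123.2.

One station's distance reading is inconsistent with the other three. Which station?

JRSC

Solve using three stations at a time. Using RID, ELK, SAO (subtract circle equations pairwise → linear system) gives (x, y) ≈ (-66.4, 46.3).
Distances from that point to each station vs reported:
  RID: calculated 190.1 vs reported 190.1 → residual 0.0 km
  JRSC: calculated 184.5 vs reported 132.8 → residual 51.7 km
  ELK: calculated 268.6 vs reported 268.6 → residual 0.0 km
  SAO: calculated 123.2 vs reported 123.2 → residual 0.0 km
RID, ELK, SAO are mutually consistent (residuals ≈ 0); JRSC is off by 51.7 km.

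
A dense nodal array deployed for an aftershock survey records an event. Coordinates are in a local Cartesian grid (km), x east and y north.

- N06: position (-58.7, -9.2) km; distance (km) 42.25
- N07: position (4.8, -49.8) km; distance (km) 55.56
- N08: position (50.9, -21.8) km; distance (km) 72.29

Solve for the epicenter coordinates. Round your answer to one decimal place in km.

x ≈ -17.7 km, y ≈ 1.0 km

Circle about each station: (x + 58.7)² + (y + 9.2)² = 42.25²; (x − 4.8)² + (y + 49.8)² = 55.56²; (x − 50.9)² + (y + 21.8)² = 72.29².
Subtracting pairs of circle equations eliminates x²+y² and gives linear equations (the radical axes):
127.0 x − 81.2 y = -2329.10
219.2 x − 25.2 y = -3905.06
Solving the 2×2 system: x ≈ -17.7, y ≈ 1.0 km.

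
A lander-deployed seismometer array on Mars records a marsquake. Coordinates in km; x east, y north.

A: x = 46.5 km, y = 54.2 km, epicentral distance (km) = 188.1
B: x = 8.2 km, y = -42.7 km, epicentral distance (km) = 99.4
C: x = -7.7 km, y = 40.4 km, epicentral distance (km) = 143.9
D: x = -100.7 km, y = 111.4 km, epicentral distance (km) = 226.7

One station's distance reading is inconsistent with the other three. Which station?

Solve using three stations at a time. Using A, B, C (subtract circle equations pairwise → linear system) gives (x, y) ≈ (-83.0, -82.2).
Distances from that point to each station vs reported:
  A: calculated 188.1 vs reported 188.1 → residual 0.0 km
  B: calculated 99.4 vs reported 99.4 → residual 0.0 km
  C: calculated 143.9 vs reported 143.9 → residual 0.0 km
  D: calculated 194.4 vs reported 226.7 → residual 32.3 km
A, B, C are mutually consistent (residuals ≈ 0); D is off by 32.3 km.

D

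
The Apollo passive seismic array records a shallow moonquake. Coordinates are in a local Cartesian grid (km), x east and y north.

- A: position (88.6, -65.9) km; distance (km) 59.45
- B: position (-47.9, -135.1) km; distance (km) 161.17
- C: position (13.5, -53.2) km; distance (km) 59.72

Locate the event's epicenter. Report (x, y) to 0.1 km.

58.9 km east, -14.4 km north

Circle about each station: (x − 88.6)² + (y + 65.9)² = 59.45²; (x + 47.9)² + (y + 135.1)² = 161.17²; (x − 13.5)² + (y + 53.2)² = 59.72².
Subtracting the A equation from the B and C equations removes the quadratic terms:
-273.0 x − 138.4 y = -14087.82
-150.2 x + 25.4 y = -9212.46
Solving the 2×2 system: x ≈ 58.9, y ≈ -14.4 km.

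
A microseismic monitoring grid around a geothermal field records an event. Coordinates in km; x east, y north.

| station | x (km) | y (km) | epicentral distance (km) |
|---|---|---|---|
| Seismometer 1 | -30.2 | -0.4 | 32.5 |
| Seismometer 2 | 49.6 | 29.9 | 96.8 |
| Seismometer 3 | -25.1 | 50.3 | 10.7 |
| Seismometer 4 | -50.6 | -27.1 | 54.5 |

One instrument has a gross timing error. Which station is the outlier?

Seismometer 3

Solve using three stations at a time. Using Seismometer 1, Seismometer 2, Seismometer 4 (subtract circle equations pairwise → linear system) gives (x, y) ≈ (-47.1, 27.2).
Distances from that point to each station vs reported:
  Seismometer 1: calculated 32.4 vs reported 32.5 → residual 0.1 km
  Seismometer 2: calculated 96.8 vs reported 96.8 → residual 0.0 km
  Seismometer 3: calculated 31.9 vs reported 10.7 → residual 21.2 km
  Seismometer 4: calculated 54.4 vs reported 54.5 → residual 0.1 km
Seismometer 1, Seismometer 2, Seismometer 4 are mutually consistent (residuals ≈ 0); Seismometer 3 is off by 21.2 km.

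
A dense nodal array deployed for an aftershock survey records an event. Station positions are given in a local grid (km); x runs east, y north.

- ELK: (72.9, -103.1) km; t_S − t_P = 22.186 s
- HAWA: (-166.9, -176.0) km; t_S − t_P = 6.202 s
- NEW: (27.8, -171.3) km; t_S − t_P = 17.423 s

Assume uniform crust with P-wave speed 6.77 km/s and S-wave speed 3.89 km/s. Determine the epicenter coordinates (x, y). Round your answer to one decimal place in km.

Distance from S−P lag: d = Δt · v_P v_S / (v_P − v_S) = Δt · (6.77·3.89)/(6.77−3.89) ≈ 9.1442·Δt.
So d_ELK = 202.87, d_HAWA = 56.71, d_NEW = 159.32 km.
Circle about each station: (x − 72.9)² + (y + 103.1)² = 202.87²; (x + 166.9)² + (y + 176.0)² = 56.71²; (x − 27.8)² + (y + 171.3)² = 159.32².
Subtracting the ELK equation from the HAWA and NEW equations removes the quadratic terms:
-479.6 x − 145.8 y = 80827.80
-90.2 x − 136.4 y = 29945.88
Solving the 2×2 system: x ≈ -127.4, y ≈ -135.3 km.

x ≈ -127.4 km, y ≈ -135.3 km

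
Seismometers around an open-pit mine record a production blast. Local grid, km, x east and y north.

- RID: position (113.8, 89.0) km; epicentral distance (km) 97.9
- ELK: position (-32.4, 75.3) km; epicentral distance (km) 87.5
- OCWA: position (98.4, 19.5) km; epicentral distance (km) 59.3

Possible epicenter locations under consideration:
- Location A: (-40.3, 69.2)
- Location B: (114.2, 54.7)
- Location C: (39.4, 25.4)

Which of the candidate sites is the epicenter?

For each candidate, compare |candidate − station| to the reported distance:
Location A: residuals RID 57.5, ELK 77.5, OCWA 88.0 → max 88.0 km
Location B: residuals RID 63.6, ELK 60.5, OCWA 20.7 → max 63.6 km
Location C: residuals RID 0.0, ELK 0.1, OCWA 0.0 → max 0.1 km
Only Location C has all residuals ≈ 0.

Location C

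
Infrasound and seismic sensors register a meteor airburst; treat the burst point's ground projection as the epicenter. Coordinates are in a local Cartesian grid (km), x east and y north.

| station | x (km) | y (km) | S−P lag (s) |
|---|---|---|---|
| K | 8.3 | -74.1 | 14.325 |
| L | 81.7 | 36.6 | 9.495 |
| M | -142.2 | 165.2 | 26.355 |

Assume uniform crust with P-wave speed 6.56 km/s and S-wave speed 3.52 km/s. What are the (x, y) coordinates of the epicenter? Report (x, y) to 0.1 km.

Distance from S−P lag: d = Δt · v_P v_S / (v_P − v_S) = Δt · (6.56·3.52)/(6.56−3.52) ≈ 7.5958·Δt.
So d_K = 108.81, d_L = 72.12, d_M = 200.19 km.
Circle about each station: (x − 8.3)² + (y + 74.1)² = 108.81²; (x − 81.7)² + (y − 36.6)² = 72.12²; (x + 142.2)² + (y − 165.2)² = 200.19².
Subtracting the K equation from the L and M equations removes the quadratic terms:
146.8 x + 221.4 y = 9093.07
-301.0 x + 478.6 y = 13715.76
Solving the 2×2 system: x ≈ 9.6, y ≈ 34.7 km.
Check against K (with the unrounded x, y): √((x − 8.3)²+(y + 74.1)²) = 108.81 ≈ 108.81 km. ✓

9.6 km east, 34.7 km north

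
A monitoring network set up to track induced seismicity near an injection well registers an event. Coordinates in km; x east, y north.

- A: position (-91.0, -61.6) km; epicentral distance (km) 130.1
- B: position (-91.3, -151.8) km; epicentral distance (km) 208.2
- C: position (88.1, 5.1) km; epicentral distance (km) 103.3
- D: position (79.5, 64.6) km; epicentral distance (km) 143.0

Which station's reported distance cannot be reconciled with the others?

Solve using three stations at a time. Using A, B, C (subtract circle equations pairwise → linear system) gives (x, y) ≈ (-9.2, 39.5).
Distances from that point to each station vs reported:
  A: calculated 130.0 vs reported 130.1 → residual 0.1 km
  B: calculated 208.2 vs reported 208.2 → residual 0.0 km
  C: calculated 103.2 vs reported 103.3 → residual 0.1 km
  D: calculated 92.2 vs reported 143.0 → residual 50.8 km
A, B, C are mutually consistent (residuals ≈ 0); D is off by 50.8 km.

D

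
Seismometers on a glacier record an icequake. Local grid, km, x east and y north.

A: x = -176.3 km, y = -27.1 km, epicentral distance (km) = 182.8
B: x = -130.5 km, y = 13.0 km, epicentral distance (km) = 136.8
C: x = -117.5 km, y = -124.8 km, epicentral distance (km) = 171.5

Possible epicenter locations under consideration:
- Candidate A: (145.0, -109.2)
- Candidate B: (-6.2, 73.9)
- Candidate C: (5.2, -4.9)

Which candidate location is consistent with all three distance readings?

Candidate C

For each candidate, compare |candidate − station| to the reported distance:
Candidate A: residuals A 148.8, B 164.6, C 91.5 → max 164.6 km
Candidate B: residuals A 15.0, B 1.6, C 56.2 → max 56.2 km
Candidate C: residuals A 0.1, B 0.1, C 0.1 → max 0.1 km
Only Candidate C has all residuals ≈ 0.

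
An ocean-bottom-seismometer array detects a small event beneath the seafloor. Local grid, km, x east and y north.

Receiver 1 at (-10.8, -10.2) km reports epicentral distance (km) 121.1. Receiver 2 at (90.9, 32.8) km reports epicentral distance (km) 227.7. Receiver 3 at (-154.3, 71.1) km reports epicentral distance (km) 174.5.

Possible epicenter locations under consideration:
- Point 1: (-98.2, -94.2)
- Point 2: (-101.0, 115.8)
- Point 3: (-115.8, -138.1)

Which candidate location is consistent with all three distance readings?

Point 1

For each candidate, compare |candidate − station| to the reported distance:
Point 1: residuals Receiver 1 0.1, Receiver 2 0.1, Receiver 3 0.1 → max 0.1 km
Point 2: residuals Receiver 1 33.9, Receiver 2 18.6, Receiver 3 104.9 → max 104.9 km
Point 3: residuals Receiver 1 44.4, Receiver 2 40.5, Receiver 3 38.2 → max 44.4 km
Only Point 1 has all residuals ≈ 0.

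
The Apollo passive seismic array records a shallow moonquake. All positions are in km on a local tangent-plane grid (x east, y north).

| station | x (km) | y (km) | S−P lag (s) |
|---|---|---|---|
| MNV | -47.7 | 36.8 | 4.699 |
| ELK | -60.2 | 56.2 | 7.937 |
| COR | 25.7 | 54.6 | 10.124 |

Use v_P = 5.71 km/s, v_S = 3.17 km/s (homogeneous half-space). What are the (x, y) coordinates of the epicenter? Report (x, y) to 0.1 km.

x ≈ -29.8 km, y ≈ 8.5 km

Distance from S−P lag: d = Δt · v_P v_S / (v_P − v_S) = Δt · (5.71·3.17)/(5.71−3.17) ≈ 7.1263·Δt.
So d_MNV = 33.49, d_ELK = 56.56, d_COR = 72.15 km.
Circle about each station: (x + 47.7)² + (y − 36.8)² = 33.49²; (x + 60.2)² + (y − 56.2)² = 56.56²; (x − 25.7)² + (y − 54.6)² = 72.15².
Subtracting pairs of circle equations eliminates x²+y² and gives linear equations (the radical axes):
-25.0 x + 38.8 y = 1075.50
146.8 x + 35.6 y = -4071.92
Solving the 2×2 system: x ≈ -29.8, y ≈ 8.5 km.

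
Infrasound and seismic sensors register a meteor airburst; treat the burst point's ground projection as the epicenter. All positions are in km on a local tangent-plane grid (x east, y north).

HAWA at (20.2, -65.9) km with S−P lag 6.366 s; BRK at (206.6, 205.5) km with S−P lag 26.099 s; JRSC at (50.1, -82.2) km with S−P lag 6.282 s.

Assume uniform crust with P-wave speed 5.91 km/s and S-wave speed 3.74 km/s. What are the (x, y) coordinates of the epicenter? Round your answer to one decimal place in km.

Distance from S−P lag: d = Δt · v_P v_S / (v_P − v_S) = Δt · (5.91·3.74)/(5.91−3.74) ≈ 10.1859·Δt.
So d_HAWA = 64.84, d_BRK = 265.84, d_JRSC = 63.99 km.
Circle about each station: (x − 20.2)² + (y + 65.9)² = 64.84²; (x − 206.6)² + (y − 205.5)² = 265.84²; (x − 50.1)² + (y + 82.2)² = 63.99².
Subtracting the HAWA equation from the BRK and JRSC equations removes the quadratic terms:
372.8 x + 542.8 y = 13696.28
59.8 x − 32.6 y = 4625.51
Solving the 2×2 system: x ≈ 66.3, y ≈ -20.3 km.

(66.3, -20.3)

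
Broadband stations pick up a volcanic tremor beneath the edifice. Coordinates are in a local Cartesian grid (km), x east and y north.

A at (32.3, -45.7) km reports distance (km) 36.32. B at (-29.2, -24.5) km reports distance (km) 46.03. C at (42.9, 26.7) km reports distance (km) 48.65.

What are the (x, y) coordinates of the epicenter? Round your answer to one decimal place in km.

15.5 km east, -13.5 km north

Circle about each station: (x − 32.3)² + (y + 45.7)² = 36.32²; (x + 29.2)² + (y + 24.5)² = 46.03²; (x − 42.9)² + (y − 26.7)² = 48.65².
Subtracting the A equation from the B and C equations removes the quadratic terms:
-123.0 x + 42.4 y = -2478.51
21.2 x + 144.8 y = -1626.16
Solving the 2×2 system: x ≈ 15.5, y ≈ -13.5 km.
Check against A (with the unrounded x, y): √((x − 32.3)²+(y + 45.7)²) = 36.32 ≈ 36.32 km. ✓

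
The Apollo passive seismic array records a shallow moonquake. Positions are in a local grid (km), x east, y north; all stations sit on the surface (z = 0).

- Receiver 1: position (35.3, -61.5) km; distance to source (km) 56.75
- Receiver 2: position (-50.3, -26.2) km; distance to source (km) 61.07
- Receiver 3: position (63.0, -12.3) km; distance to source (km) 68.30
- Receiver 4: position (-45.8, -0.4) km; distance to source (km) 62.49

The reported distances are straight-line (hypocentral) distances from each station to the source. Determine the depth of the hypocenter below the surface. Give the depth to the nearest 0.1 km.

29.8 km

Each station gives a sphere (x−x_i)² + (y−y_i)² + z² = d_i² (stations at z=0).
Subtracting the Receiver 1 sphere from Receiver 2 and Receiver 3: z² cancels, leaving linear equations in x and y:
-171.2 x + 70.6 y = -2320.79
55.4 x + 98.4 y = -2352.38
Solving: x ≈ 3.001, y ≈ -25.596 km (keep extra digits for the depth step; rounded: 3.0, -25.6).
Then from the Receiver 1 sphere: z² = 56.75² − (x − 35.3)² − (y + 61.5)² with x = 3.001, y = -25.596, so z ≈ 29.803 ≈ 29.8 km.
Check against Receiver 4 (with the unrounded solution): distance 62.49 ≈ 62.49 km. ✓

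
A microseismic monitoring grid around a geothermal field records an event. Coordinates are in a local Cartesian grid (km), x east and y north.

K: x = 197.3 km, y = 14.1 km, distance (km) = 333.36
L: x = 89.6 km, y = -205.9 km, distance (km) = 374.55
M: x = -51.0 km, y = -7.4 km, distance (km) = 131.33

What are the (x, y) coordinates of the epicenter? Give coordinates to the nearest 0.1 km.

-124.4 km east, 101.5 km north

Circle about each station: (x − 197.3)² + (y − 14.1)² = 333.36²; (x − 89.6)² + (y + 205.9)² = 374.55²; (x + 51.0)² + (y + 7.4)² = 131.33².
Subtracting the K equation from the L and M equations removes the quadratic terms:
-215.4 x − 440.0 y = -17861.94
-496.6 x − 43.0 y = 57410.98
Solving the 2×2 system: x ≈ -124.4, y ≈ 101.5 km.
Check against K (with the unrounded x, y): √((x − 197.3)²+(y − 14.1)²) = 333.36 ≈ 333.36 km. ✓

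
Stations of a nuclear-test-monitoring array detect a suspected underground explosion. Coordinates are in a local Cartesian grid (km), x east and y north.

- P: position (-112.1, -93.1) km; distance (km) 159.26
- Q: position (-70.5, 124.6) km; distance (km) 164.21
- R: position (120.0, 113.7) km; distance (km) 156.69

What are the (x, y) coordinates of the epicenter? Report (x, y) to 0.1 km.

Circle about each station: (x + 112.1)² + (y + 93.1)² = 159.26²; (x + 70.5)² + (y − 124.6)² = 164.21²; (x − 120.0)² + (y − 113.7)² = 156.69².
Subtracting the P equation from the Q and R equations removes the quadratic terms:
83.2 x + 435.4 y = -2339.79
464.2 x + 413.6 y = 6905.66
Solving the 2×2 system: x ≈ 23.7, y ≈ -9.9 km.
Check against P (with the unrounded x, y): √((x + 112.1)²+(y + 93.1)²) = 159.26 ≈ 159.26 km. ✓

x ≈ 23.7 km, y ≈ -9.9 km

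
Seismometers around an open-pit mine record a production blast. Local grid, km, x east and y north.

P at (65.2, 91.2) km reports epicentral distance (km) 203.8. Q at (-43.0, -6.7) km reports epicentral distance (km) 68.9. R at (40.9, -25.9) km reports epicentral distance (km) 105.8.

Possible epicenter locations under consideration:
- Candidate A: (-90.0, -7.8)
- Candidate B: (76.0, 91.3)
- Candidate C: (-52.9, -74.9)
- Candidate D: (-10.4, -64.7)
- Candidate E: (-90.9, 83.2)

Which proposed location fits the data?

For each candidate, compare |candidate − station| to the reported distance:
Candidate A: residuals P 19.7, Q 21.9, R 26.3 → max 26.3 km
Candidate B: residuals P 193.0, Q 85.3, R 16.5 → max 193.0 km
Candidate C: residuals P 0.0, Q 0.0, R 0.0 → max 0.0 km
Candidate D: residuals P 30.5, Q 2.4, R 41.5 → max 41.5 km
Candidate E: residuals P 47.5, Q 33.0, R 65.3 → max 65.3 km
Only Candidate C has all residuals ≈ 0.

Candidate C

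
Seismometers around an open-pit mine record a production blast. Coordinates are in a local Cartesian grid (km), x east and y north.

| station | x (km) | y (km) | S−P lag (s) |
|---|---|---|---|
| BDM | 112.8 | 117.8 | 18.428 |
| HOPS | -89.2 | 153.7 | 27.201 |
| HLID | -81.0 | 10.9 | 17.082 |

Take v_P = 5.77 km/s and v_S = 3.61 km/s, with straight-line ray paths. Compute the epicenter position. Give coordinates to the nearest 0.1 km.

Distance from S−P lag: d = Δt · v_P v_S / (v_P − v_S) = Δt · (5.77·3.61)/(5.77−3.61) ≈ 9.6434·Δt.
So d_BDM = 177.71, d_HOPS = 262.31, d_HLID = 164.73 km.
Circle about each station: (x − 112.8)² + (y − 117.8)² = 177.71²; (x + 89.2)² + (y − 153.7)² = 262.31²; (x + 81.0)² + (y − 10.9)² = 164.73².
Subtracting the BDM equation from the HOPS and HLID equations removes the quadratic terms:
-404.0 x + 71.8 y = -32246.04
-387.6 x − 213.8 y = -15476.00
Solving the 2×2 system: x ≈ 70.1, y ≈ -54.7 km.

x ≈ 70.1 km, y ≈ -54.7 km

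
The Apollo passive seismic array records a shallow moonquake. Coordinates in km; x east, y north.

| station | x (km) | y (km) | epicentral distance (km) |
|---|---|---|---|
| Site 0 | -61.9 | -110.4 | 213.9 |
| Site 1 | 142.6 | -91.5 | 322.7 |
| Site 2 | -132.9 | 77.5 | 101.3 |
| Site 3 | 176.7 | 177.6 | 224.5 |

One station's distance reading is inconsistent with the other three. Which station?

Solve using three stations at a time. Using Site 0, Site 2, Site 3 (subtract circle equations pairwise → linear system) gives (x, y) ≈ (-34.6, 101.7).
Distances from that point to each station vs reported:
  Site 0: calculated 213.9 vs reported 213.9 → residual 0.0 km
  Site 1: calculated 262.2 vs reported 322.7 → residual 60.5 km
  Site 2: calculated 101.3 vs reported 101.3 → residual 0.0 km
  Site 3: calculated 224.5 vs reported 224.5 → residual 0.0 km
Site 0, Site 2, Site 3 are mutually consistent (residuals ≈ 0); Site 1 is off by 60.5 km.

Site 1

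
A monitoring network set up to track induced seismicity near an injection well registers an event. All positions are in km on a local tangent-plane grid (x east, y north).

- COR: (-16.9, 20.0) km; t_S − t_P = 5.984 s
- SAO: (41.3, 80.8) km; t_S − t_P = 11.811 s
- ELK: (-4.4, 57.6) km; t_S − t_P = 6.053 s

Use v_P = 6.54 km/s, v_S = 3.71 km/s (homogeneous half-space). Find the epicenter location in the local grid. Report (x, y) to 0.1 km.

Distance from S−P lag: d = Δt · v_P v_S / (v_P − v_S) = Δt · (6.54·3.71)/(6.54−3.71) ≈ 8.5736·Δt.
So d_COR = 51.30, d_SAO = 101.26, d_ELK = 51.90 km.
Circle about each station: (x + 16.9)² + (y − 20.0)² = 51.30²; (x − 41.3)² + (y − 80.8)² = 101.26²; (x + 4.4)² + (y − 57.6)² = 51.90².
Subtracting pairs of circle equations eliminates x²+y² and gives linear equations (the radical axes):
116.4 x + 121.6 y = -73.18
25.0 x + 75.2 y = 2589.59
Solving the 2×2 system: x ≈ -56.1, y ≈ 53.1 km.

-56.1 km east, 53.1 km north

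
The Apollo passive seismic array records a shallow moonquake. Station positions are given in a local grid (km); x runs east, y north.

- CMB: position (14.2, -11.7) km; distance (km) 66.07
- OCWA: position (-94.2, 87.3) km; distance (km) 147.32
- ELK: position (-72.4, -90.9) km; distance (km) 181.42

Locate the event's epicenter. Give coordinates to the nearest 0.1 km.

Circle about each station: (x − 14.2)² + (y + 11.7)² = 66.07²; (x + 94.2)² + (y − 87.3)² = 147.32²; (x + 72.4)² + (y + 90.9)² = 181.42².
Subtracting pairs of circle equations eliminates x²+y² and gives linear equations (the radical axes):
-216.8 x + 198.0 y = -1181.54
-173.2 x − 158.4 y = -15381.93
Solving the 2×2 system: x ≈ 47.1, y ≈ 45.6 km.
Check against CMB (with the unrounded x, y): √((x − 14.2)²+(y + 11.7)²) = 66.08 ≈ 66.07 km. ✓

(47.1, 45.6)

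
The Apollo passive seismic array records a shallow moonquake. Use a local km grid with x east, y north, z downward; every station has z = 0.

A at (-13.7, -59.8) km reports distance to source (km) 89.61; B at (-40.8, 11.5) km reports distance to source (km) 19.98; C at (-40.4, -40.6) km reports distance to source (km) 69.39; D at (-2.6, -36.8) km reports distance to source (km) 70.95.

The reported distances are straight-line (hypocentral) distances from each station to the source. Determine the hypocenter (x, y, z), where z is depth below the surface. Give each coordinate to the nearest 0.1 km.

(-31.1, 27.9, 6.0)

Each station gives a sphere (x−x_i)² + (y−y_i)² + z² = d_i² (stations at z=0).
Subtracting the A sphere from B and C: z² cancels, leaving linear equations in x and y:
-54.2 x + 142.6 y = 5663.91
-53.4 x + 38.4 y = 2731.77
Solving: x ≈ -31.093, y ≈ 27.901 km (keep extra digits for the depth step; rounded: -31.1, 27.9).
Then from the A sphere: z² = 89.61² − (x + 13.7)² − (y + 59.8)² with x = -31.093, y = 27.901, so z ≈ 5.998 ≈ 6.0 km.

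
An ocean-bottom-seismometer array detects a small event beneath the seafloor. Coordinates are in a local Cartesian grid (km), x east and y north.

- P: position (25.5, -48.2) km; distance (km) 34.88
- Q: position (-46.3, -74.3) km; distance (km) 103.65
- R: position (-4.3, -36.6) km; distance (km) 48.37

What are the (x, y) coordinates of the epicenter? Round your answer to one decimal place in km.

x ≈ 39.6 km, y ≈ -16.3 km

Circle about each station: (x − 25.5)² + (y + 48.2)² = 34.88²; (x + 46.3)² + (y + 74.3)² = 103.65²; (x + 4.3)² + (y + 36.6)² = 48.37².
Subtracting pairs of circle equations eliminates x²+y² and gives linear equations (the radical axes):
-143.6 x − 52.2 y = -4836.02
-59.6 x + 23.2 y = -2738.48
Solving the 2×2 system: x ≈ 39.6, y ≈ -16.3 km.
Check against P (with the unrounded x, y): √((x − 25.5)²+(y + 48.2)²) = 34.88 ≈ 34.88 km. ✓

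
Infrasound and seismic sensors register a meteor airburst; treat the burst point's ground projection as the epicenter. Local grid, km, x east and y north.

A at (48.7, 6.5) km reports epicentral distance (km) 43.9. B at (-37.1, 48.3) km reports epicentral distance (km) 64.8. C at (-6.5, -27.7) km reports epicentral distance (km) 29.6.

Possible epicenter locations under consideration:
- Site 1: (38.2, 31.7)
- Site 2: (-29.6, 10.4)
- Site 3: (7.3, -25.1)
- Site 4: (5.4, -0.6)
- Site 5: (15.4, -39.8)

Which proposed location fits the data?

Site 4

For each candidate, compare |candidate − station| to the reported distance:
Site 1: residuals A 16.6, B 12.3, C 44.7 → max 44.7 km
Site 2: residuals A 34.5, B 26.2, C 15.0 → max 34.5 km
Site 3: residuals A 8.2, B 21.0, C 15.6 → max 21.0 km
Site 4: residuals A 0.0, B 0.0, C 0.0 → max 0.0 km
Site 5: residuals A 13.1, B 37.8, C 4.6 → max 37.8 km
Only Site 4 has all residuals ≈ 0.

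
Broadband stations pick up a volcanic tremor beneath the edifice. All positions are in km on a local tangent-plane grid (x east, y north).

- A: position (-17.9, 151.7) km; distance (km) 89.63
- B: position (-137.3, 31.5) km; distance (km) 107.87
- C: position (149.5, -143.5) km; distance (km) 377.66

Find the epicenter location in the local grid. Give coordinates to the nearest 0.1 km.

x ≈ -105.9 km, y ≈ 134.7 km

Circle about each station: (x + 17.9)² + (y − 151.7)² = 89.63²; (x + 137.3)² + (y − 31.5)² = 107.87²; (x − 149.5)² + (y + 143.5)² = 377.66².
Subtracting pairs of circle equations eliminates x²+y² and gives linear equations (the radical axes):
-238.8 x − 240.4 y = -7092.16
334.8 x − 590.4 y = -114984.34
Solving the 2×2 system: x ≈ -105.9, y ≈ 134.7 km.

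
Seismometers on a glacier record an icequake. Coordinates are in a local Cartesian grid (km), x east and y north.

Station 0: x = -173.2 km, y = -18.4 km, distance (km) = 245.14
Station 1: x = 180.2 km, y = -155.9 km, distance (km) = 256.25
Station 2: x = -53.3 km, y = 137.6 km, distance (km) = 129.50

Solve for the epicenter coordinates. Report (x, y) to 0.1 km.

Circle about each station: (x + 173.2)² + (y + 18.4)² = 245.14²; (x − 180.2)² + (y + 155.9)² = 256.25²; (x + 53.3)² + (y − 137.6)² = 129.50².
Subtracting the Station 0 equation from the Station 1 and Station 2 equations removes the quadratic terms:
706.8 x − 275.0 y = 20869.61
239.8 x + 312.0 y = 34761.22
Solving the 2×2 system: x ≈ 56.1, y ≈ 68.3 km.

56.1 km east, 68.3 km north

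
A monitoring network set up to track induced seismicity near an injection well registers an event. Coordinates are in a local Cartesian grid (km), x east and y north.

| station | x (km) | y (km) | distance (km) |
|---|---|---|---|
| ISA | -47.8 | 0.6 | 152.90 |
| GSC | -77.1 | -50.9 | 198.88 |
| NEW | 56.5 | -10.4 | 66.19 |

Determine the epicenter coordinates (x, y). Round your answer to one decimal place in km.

Circle about each station: (x + 47.8)² + (y − 0.6)² = 152.90²; (x + 77.1)² + (y + 50.9)² = 198.88²; (x − 56.5)² + (y + 10.4)² = 66.19².
Subtracting the ISA equation from the GSC and NEW equations removes the quadratic terms:
-58.6 x − 103.0 y = -9924.82
208.6 x − 22.0 y = 20012.50
Solving the 2×2 system: x ≈ 100.1, y ≈ 39.4 km.
Check against ISA (with the unrounded x, y): √((x + 47.8)²+(y − 0.6)²) = 152.90 ≈ 152.90 km. ✓

100.1 km east, 39.4 km north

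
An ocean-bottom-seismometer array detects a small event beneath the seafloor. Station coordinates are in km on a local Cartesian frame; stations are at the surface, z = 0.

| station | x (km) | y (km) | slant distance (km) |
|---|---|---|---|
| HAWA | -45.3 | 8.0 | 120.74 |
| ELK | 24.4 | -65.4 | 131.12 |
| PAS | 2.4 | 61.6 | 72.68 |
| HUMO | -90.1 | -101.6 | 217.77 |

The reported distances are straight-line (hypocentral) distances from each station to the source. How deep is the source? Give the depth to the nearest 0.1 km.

Each station gives a sphere (x−x_i)² + (y−y_i)² + z² = d_i² (stations at z=0).
Subtracting the HAWA sphere from ELK and PAS: z² cancels, leaving linear equations in x and y:
139.4 x − 146.8 y = 142.12
95.4 x + 107.2 y = 10980.00
Solving: x ≈ 56.207, y ≈ 52.405 km (keep extra digits for the depth step; rounded: 56.2, 52.4).
Then from the HAWA sphere: z² = 120.74² − (x + 45.3)² − (y − 8.0)² with x = 56.207, y = 52.405, so z ≈ 47.986 ≈ 48.0 km.

depth ≈ 48.0 km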